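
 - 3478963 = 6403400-9882363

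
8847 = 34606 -25759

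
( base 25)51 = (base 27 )4i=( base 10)126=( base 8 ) 176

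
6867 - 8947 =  - 2080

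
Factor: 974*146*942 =2^3*3^1*73^1*157^1 * 487^1=133956168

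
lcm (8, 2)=8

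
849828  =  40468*21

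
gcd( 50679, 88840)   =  1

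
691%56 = 19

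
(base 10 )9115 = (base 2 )10001110011011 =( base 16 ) 239b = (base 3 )110111121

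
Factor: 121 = 11^2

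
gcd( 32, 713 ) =1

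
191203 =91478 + 99725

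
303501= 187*1623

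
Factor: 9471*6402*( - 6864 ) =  - 416187259488 = - 2^5*3^3*7^1*11^3*13^1*41^1*97^1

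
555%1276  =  555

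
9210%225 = 210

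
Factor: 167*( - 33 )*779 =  - 4293069 = -3^1*11^1*19^1*41^1*167^1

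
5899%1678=865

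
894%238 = 180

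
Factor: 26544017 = 26544017^1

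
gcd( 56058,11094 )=6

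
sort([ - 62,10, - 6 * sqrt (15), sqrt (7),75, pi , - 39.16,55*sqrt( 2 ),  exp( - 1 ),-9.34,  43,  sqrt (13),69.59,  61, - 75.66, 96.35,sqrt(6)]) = [ -75.66, - 62, - 39.16, - 6*sqrt(15 ), - 9.34,  exp( - 1 ) , sqrt(6), sqrt( 7),pi,  sqrt(13), 10,  43 , 61, 69.59,75, 55 * sqrt(2),  96.35 ] 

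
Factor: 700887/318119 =3^1*11^1*41^( - 1 ) * 67^1*317^1*7759^( - 1)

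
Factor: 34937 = 7^2*23^1 * 31^1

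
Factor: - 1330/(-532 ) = 2^(-1)*5^1 = 5/2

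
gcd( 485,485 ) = 485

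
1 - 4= - 3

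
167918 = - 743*( - 226)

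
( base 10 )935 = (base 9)1248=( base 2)1110100111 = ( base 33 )SB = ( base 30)115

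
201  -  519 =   -  318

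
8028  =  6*1338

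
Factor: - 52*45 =  -  2^2*3^2*5^1*13^1 = - 2340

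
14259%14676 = 14259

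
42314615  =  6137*6895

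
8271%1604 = 251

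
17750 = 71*250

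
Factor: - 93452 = -2^2 *61^1 * 383^1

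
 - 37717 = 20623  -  58340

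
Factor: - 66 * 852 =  - 2^3*3^2*11^1*71^1 = -56232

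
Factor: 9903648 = 2^5 *3^1*71^1*1453^1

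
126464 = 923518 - 797054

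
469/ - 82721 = -469/82721 = - 0.01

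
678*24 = 16272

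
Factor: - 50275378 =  - 2^1*23^1*37^1*109^1*271^1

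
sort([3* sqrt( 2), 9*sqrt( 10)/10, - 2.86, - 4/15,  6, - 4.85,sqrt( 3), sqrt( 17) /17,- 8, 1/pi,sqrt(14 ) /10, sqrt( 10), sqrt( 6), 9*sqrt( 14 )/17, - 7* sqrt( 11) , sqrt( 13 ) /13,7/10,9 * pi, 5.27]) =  [  -  7*sqrt( 11 ), - 8, - 4.85, - 2.86,  -  4/15,sqrt( 17 )/17,sqrt( 13)/13, 1/pi, sqrt (14)/10, 7/10, sqrt ( 3 ),9 * sqrt( 14)/17,sqrt(6),9*sqrt(10) /10, sqrt( 10 ),3*sqrt ( 2), 5.27,6, 9  *pi]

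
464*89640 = 41592960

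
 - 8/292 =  - 1+71/73  =  - 0.03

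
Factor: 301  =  7^1*43^1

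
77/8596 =11/1228 = 0.01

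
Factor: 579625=5^3*4637^1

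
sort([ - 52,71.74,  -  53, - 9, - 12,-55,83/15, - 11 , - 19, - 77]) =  [ - 77, - 55, - 53, - 52, - 19, - 12, - 11, - 9,83/15 , 71.74] 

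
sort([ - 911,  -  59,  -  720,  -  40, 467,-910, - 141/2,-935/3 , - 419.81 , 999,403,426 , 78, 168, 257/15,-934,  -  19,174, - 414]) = [ - 934, - 911,-910,-720,  -  419.81 ,-414, - 935/3, - 141/2, - 59,  -  40, - 19 , 257/15, 78,168 , 174,403 , 426,467,999] 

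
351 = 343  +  8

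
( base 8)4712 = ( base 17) 8b7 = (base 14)cb0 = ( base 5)40011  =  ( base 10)2506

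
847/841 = 847/841 = 1.01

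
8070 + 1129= 9199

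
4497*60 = 269820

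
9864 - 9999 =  - 135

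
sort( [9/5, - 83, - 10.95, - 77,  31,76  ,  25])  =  [-83, -77, - 10.95, 9/5, 25, 31, 76]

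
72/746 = 36/373 = 0.10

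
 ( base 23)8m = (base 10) 206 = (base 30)6Q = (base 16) CE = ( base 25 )86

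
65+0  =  65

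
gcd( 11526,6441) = 339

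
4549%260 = 129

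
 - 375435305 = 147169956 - 522605261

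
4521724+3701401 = 8223125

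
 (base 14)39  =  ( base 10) 51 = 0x33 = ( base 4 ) 303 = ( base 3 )1220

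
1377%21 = 12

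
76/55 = 1+21/55  =  1.38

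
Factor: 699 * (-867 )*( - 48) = 2^4*3^3*17^2*233^1 = 29089584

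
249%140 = 109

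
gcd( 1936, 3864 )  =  8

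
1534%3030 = 1534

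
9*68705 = 618345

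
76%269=76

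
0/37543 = 0 = 0.00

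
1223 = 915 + 308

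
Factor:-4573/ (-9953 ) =17/37 = 17^1  *  37^( - 1 ) 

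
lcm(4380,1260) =91980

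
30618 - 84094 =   -  53476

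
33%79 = 33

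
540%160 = 60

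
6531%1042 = 279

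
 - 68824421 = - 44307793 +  - 24516628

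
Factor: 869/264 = 2^( - 3)*3^( - 1)*79^1 = 79/24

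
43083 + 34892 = 77975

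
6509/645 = 6509/645 = 10.09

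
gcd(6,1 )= 1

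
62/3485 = 62/3485= 0.02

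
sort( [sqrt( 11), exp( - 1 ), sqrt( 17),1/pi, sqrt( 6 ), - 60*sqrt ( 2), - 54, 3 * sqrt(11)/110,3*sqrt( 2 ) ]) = [ - 60*sqrt( 2 ),-54, 3*sqrt(11 )/110, 1/pi,exp(-1), sqrt(6), sqrt( 11),  sqrt(17), 3*sqrt( 2 ) ] 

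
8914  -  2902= 6012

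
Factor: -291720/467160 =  - 143/229  =  -11^1*13^1*229^(-1)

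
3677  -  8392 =- 4715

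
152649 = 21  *7269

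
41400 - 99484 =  - 58084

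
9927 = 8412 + 1515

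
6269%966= 473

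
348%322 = 26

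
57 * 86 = 4902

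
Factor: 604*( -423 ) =-2^2*3^2*47^1*151^1 = -255492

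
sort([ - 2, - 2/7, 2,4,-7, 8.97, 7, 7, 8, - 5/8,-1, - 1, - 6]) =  [ - 7, - 6, - 2,-1, - 1, - 5/8, - 2/7,2,4,7,7, 8,  8.97 ]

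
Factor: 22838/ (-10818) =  - 3^(  -  2 )* 19^1 = - 19/9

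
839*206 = 172834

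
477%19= 2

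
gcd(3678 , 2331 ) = 3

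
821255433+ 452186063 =1273441496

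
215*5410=1163150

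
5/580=1/116= 0.01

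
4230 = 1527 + 2703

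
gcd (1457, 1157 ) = 1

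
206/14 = 103/7 = 14.71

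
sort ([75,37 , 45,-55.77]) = [-55.77,37,45, 75]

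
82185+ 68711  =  150896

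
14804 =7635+7169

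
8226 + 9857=18083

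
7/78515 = 7/78515 = 0.00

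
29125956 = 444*65599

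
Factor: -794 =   -  2^1*397^1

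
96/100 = 24/25 =0.96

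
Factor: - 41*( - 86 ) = 3526 = 2^1*41^1*43^1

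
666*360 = 239760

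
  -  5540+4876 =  - 664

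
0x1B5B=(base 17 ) 173g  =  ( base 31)78s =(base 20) HA3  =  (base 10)7003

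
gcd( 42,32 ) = 2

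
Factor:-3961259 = -3961259^1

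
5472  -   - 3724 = 9196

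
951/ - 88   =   - 11 + 17/88 = -10.81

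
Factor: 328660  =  2^2*5^1*16433^1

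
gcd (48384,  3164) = 28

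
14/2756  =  7/1378=0.01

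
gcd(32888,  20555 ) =4111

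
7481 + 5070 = 12551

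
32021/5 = 32021/5 = 6404.20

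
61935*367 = 22730145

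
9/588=3/196 = 0.02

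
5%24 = 5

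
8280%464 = 392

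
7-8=  -  1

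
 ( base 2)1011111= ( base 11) 87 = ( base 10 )95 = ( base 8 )137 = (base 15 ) 65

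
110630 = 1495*74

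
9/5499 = 1/611 = 0.00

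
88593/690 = 29531/230= 128.40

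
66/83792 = 33/41896 = 0.00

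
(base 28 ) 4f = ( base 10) 127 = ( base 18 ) 71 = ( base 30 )47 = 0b1111111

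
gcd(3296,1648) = 1648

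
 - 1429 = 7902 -9331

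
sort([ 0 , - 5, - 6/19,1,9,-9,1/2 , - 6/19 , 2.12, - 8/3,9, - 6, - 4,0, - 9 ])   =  [  -  9 , - 9 , - 6,-5 ,- 4,  -  8/3,-6/19 ,-6/19,0, 0,1/2,1,2.12, 9,9] 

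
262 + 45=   307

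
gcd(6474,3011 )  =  1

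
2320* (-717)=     -  1663440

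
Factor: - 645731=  - 43^1*15017^1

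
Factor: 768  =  2^8 * 3^1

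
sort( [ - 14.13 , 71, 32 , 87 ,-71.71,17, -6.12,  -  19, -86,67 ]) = [-86, - 71.71,-19,-14.13, - 6.12,17,32,  67,  71,87 ] 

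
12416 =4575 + 7841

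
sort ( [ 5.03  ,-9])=[ - 9,5.03]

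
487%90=37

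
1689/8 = 211 + 1/8 = 211.12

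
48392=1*48392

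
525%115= 65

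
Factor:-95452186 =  - 2^1*47726093^1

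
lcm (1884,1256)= 3768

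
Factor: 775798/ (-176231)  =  -2^1*11^ (-1 )*37^(-1 )*61^1*433^( - 1 )*6359^1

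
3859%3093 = 766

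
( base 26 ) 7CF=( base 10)5059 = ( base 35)44J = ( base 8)11703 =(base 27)6PA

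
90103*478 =43069234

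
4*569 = 2276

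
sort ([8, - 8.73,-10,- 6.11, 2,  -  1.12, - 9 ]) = [ - 10, - 9, -8.73, - 6.11, - 1.12,2, 8 ]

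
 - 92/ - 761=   92/761 = 0.12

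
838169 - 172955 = 665214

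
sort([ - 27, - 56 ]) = [ - 56, - 27]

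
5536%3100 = 2436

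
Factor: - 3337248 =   -  2^5*3^1 * 34763^1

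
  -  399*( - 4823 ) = 1924377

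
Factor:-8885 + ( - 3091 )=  - 11976  =  - 2^3*3^1*499^1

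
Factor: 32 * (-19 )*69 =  - 2^5*3^1* 19^1* 23^1 = -41952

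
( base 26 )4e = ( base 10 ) 118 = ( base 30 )3s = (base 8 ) 166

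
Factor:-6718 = -2^1 * 3359^1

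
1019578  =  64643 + 954935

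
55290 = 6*9215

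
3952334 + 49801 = 4002135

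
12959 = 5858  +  7101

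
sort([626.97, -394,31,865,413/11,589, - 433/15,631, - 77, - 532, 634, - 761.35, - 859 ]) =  [ - 859, - 761.35, - 532, - 394,- 77, - 433/15,31, 413/11, 589, 626.97,631, 634,865]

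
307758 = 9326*33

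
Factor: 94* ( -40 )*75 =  - 282000 = -2^4*3^1*5^3*47^1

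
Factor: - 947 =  - 947^1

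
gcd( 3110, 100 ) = 10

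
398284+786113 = 1184397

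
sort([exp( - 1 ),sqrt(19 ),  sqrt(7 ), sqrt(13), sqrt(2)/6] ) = [ sqrt( 2)/6,exp(-1),  sqrt (7), sqrt(13), sqrt ( 19)]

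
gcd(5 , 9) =1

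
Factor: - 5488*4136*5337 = -2^7 * 3^2*  7^3 * 11^1*47^1*593^1=- 121141190016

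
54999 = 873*63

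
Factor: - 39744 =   -  2^6*3^3*23^1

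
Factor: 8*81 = 648 = 2^3*3^4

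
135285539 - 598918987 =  - 463633448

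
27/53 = 27/53 = 0.51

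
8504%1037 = 208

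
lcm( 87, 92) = 8004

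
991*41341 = 40968931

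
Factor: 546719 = 546719^1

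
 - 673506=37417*( - 18) 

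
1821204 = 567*3212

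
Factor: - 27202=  - 2^1*7^1*29^1*67^1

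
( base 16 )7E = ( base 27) 4I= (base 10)126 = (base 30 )46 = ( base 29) 4a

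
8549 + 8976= 17525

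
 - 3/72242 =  - 1  +  72239/72242 = -  0.00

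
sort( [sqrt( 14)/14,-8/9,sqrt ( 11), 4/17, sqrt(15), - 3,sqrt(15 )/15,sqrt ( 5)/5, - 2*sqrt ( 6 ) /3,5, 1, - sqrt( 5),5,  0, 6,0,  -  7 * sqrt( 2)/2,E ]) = [-7 * sqrt( 2 ) /2, - 3, -sqrt( 5 ),- 2*sqrt ( 6 )/3, - 8/9,0,0,4/17, sqrt ( 15)/15,sqrt( 14)/14,  sqrt(5)/5, 1,E,sqrt ( 11), sqrt(15 )  ,  5,5 , 6 ] 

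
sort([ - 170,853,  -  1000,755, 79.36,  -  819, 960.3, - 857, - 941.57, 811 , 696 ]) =[  -  1000, - 941.57, - 857, - 819, - 170,79.36 , 696,755, 811, 853,960.3 ] 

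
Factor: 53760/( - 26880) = -2^1 = - 2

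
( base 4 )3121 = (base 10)217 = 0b11011001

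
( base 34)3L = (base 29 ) 47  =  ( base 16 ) 7B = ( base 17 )74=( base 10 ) 123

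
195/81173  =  195/81173 = 0.00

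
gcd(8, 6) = 2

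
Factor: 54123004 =2^2*13^1*1040827^1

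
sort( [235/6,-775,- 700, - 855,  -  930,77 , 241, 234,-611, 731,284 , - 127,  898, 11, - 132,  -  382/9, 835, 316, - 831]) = [-930,-855, - 831,-775, - 700 , - 611  , - 132,  -  127, - 382/9 , 11,  235/6 , 77,234,241,  284,316,731,835,898]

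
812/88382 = 58/6313 = 0.01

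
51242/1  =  51242  =  51242.00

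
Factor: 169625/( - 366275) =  - 5^1*7^( - 2) * 13^(-1 )*59^1 =- 295/637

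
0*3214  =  0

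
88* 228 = 20064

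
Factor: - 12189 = - 3^1*17^1*  239^1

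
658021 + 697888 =1355909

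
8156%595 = 421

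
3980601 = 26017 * 153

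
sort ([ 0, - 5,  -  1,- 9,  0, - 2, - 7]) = [ - 9, - 7, -5, - 2, - 1,0,0]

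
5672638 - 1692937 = 3979701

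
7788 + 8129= 15917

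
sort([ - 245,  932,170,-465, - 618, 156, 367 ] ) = [ - 618,-465, - 245, 156,170, 367,932] 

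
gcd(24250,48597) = 97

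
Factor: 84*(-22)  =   - 2^3* 3^1*7^1* 11^1 = -1848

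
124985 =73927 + 51058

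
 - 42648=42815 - 85463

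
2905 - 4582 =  - 1677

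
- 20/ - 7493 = 20/7493 = 0.00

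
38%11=5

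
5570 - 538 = 5032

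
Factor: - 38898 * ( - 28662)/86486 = 557447238/43243 = 2^1*3^3*17^1*83^( - 1 ) * 281^1 * 521^( - 1 )*2161^1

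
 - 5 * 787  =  - 3935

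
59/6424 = 59/6424 = 0.01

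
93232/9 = 93232/9  =  10359.11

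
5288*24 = 126912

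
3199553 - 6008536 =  - 2808983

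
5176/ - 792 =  - 647/99= -6.54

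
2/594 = 1/297=0.00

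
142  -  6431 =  - 6289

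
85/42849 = 85/42849 =0.00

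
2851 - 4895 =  - 2044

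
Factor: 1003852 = 2^2*250963^1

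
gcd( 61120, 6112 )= 6112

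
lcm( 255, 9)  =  765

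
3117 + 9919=13036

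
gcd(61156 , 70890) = 2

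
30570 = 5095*6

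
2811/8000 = 2811/8000 = 0.35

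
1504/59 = 1504/59=25.49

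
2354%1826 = 528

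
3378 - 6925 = -3547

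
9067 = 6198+2869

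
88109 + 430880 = 518989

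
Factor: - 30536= - 2^3 * 11^1* 347^1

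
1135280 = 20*56764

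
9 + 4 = 13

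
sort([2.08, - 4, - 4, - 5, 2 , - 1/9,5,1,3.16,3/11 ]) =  [ - 5, - 4,  -  4, - 1/9,  3/11, 1, 2,2.08,3.16,5]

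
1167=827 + 340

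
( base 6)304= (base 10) 112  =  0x70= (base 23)4k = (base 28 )40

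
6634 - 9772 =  - 3138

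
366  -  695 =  - 329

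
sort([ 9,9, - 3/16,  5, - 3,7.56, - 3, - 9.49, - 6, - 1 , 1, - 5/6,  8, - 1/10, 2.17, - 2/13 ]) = [ - 9.49, - 6, - 3 , - 3, - 1, - 5/6,- 3/16,-2/13,  -  1/10, 1,2.17, 5,7.56, 8,9, 9 ]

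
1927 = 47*41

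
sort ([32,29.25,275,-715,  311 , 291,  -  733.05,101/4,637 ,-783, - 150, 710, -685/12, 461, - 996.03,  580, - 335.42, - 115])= [ - 996.03,- 783, - 733.05,-715,  -  335.42, - 150, - 115,-685/12,101/4, 29.25,32,275, 291 , 311, 461,580,  637,710]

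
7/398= 7/398 = 0.02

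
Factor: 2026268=2^2*37^1*13691^1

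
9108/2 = 4554= 4554.00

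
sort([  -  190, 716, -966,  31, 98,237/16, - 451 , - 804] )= [ - 966, - 804, - 451,-190, 237/16, 31,98, 716]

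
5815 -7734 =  - 1919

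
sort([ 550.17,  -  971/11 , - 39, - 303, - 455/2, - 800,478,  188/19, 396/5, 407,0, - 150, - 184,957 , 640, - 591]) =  [-800, - 591, - 303 , - 455/2, - 184, - 150,-971/11,-39,0,188/19,396/5,407,478,550.17,640,957 ] 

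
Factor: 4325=5^2 * 173^1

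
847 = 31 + 816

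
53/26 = 53/26 = 2.04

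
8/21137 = 8/21137=0.00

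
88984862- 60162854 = 28822008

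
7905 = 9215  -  1310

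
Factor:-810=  - 2^1*3^4*5^1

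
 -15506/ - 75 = 15506/75 = 206.75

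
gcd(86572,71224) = 4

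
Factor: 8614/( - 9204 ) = -2^ (-1)*3^(-1 ) *13^(-1)*73^1= - 73/78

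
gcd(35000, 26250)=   8750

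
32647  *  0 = 0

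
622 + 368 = 990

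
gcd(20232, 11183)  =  1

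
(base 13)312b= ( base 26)A1B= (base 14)2697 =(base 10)6797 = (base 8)15215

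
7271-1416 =5855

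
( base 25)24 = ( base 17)33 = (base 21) 2c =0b110110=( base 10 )54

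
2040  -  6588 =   -  4548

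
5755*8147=46885985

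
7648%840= 88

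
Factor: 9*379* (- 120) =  - 2^3*  3^3*5^1*379^1 = - 409320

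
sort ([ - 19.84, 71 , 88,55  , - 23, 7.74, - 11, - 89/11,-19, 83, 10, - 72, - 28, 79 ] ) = [ - 72, - 28, - 23, - 19.84, - 19, - 11, -89/11,  7.74 , 10, 55, 71, 79, 83,88]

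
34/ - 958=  - 1+462/479 = - 0.04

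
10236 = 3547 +6689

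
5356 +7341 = 12697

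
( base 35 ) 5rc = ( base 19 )10be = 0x1baa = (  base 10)7082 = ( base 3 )100201022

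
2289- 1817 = 472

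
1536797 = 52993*29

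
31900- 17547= 14353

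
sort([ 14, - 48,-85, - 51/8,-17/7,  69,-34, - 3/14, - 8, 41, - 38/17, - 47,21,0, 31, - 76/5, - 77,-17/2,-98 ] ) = [ - 98, - 85, - 77,- 48, - 47, - 34, - 76/5,-17/2, - 8,-51/8, - 17/7,  -  38/17, - 3/14,0 , 14,21 , 31,41,69] 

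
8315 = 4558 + 3757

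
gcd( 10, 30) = 10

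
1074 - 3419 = - 2345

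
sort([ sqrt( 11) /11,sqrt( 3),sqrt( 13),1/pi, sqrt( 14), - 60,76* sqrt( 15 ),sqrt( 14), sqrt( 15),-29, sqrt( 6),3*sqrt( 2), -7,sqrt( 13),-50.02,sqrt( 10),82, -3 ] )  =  [-60, - 50.02, - 29, - 7,-3,sqrt( 11) /11, 1/pi,  sqrt(3),  sqrt (6 ), sqrt(10 ), sqrt( 13), sqrt(  13),  sqrt( 14 ),sqrt (14) , sqrt( 15),3*sqrt (2),82, 76*sqrt( 15 )] 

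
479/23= 479/23=20.83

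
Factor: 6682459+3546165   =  2^4 * 7^1*271^1*337^1 =10228624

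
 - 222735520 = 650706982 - 873442502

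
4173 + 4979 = 9152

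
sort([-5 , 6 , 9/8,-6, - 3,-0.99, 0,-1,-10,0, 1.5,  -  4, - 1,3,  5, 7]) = [ - 10, - 6, - 5, - 4, - 3, - 1,-1,-0.99,  0, 0,  9/8, 1.5, 3, 5, 6, 7]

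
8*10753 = 86024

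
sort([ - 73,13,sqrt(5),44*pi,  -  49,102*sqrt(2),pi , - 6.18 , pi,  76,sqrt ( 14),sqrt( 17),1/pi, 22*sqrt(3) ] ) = [ - 73, -49,-6.18,  1/pi,sqrt( 5), pi,  pi,  sqrt(14),  sqrt ( 17), 13,  22 *sqrt( 3),76,  44 * pi,102*sqrt ( 2) ]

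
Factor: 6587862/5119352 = 3293931/2559676 = 2^( - 2)* 3^1 * 7^( - 1)*113^( - 1 )*193^1*809^ ( -1)*5689^1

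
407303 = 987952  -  580649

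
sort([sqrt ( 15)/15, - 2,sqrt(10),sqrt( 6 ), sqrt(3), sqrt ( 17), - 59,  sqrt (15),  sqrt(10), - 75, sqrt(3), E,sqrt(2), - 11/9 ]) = [ - 75 , - 59, -2 , - 11/9, sqrt(15)/15, sqrt(2), sqrt( 3 ), sqrt(3), sqrt(6), E,  sqrt( 10), sqrt(10) , sqrt (15), sqrt(17)]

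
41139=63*653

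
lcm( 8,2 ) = 8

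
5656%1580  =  916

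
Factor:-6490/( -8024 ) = 55/68 =2^ ( - 2 )*5^1*11^1  *17^( - 1 )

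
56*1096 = 61376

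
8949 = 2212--6737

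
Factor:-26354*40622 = - 1070552188 =- 2^2*19^1*1069^1*13177^1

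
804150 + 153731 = 957881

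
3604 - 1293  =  2311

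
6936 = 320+6616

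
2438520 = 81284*30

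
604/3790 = 302/1895 = 0.16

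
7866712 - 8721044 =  - 854332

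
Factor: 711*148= 105228= 2^2*3^2*37^1 *79^1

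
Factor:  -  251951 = -7^1 * 35993^1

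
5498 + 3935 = 9433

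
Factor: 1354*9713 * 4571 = 60115058542 = 2^1*7^1*11^1*653^1*677^1*883^1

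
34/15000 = 17/7500 = 0.00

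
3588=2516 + 1072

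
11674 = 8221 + 3453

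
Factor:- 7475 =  - 5^2*13^1*23^1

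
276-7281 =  - 7005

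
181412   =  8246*22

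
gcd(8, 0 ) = 8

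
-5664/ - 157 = 5664/157  =  36.08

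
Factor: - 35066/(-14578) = 89/37 = 37^( - 1) * 89^1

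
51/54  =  17/18 = 0.94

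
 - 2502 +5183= 2681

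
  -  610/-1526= 305/763=0.40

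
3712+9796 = 13508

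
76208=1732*44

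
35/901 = 35/901 = 0.04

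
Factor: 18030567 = 3^1*6010189^1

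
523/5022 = 523/5022  =  0.10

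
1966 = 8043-6077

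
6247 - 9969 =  - 3722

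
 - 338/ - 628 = 169/314 = 0.54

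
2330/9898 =1165/4949 = 0.24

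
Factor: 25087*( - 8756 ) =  - 2^2*11^1 * 199^1*25087^1= -  219661772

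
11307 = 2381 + 8926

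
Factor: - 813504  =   -2^6*3^1*19^1*223^1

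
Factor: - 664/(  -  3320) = 5^( - 1) =1/5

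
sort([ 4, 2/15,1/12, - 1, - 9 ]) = [ - 9, - 1 , 1/12, 2/15,4]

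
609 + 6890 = 7499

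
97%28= 13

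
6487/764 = 8 + 375/764 = 8.49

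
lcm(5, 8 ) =40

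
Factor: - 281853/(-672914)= 351/838 = 2^( - 1)*3^3*13^1*419^(-1) 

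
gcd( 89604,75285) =9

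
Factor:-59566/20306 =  - 11^( - 1)*29^1*71^(  -  1)*79^1=-2291/781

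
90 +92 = 182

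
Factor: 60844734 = 2^1*3^2*17^1*198839^1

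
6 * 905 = 5430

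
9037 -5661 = 3376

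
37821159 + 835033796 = 872854955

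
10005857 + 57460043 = 67465900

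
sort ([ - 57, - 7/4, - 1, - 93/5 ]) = [ - 57,  -  93/5, - 7/4, - 1]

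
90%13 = 12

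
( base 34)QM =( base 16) 38A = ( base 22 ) 1j4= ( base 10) 906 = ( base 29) 127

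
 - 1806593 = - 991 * 1823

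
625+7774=8399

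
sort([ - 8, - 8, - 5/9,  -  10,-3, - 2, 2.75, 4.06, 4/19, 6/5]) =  [ - 10, - 8,-8, - 3, -2, - 5/9, 4/19, 6/5,2.75, 4.06] 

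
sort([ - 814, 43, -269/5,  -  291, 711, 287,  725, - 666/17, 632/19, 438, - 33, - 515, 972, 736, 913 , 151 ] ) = [ - 814 , - 515,-291, - 269/5, - 666/17,-33, 632/19, 43,151, 287 , 438, 711,  725, 736, 913, 972 ] 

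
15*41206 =618090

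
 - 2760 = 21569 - 24329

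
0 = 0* ( - 206) 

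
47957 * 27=1294839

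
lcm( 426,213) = 426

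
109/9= 12 + 1/9 = 12.11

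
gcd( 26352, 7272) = 72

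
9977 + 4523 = 14500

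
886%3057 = 886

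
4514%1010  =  474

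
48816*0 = 0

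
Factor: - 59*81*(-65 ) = 3^4  *  5^1 * 13^1*59^1=310635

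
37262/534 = 18631/267 = 69.78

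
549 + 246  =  795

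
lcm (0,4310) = 0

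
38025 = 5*7605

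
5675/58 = 97+49/58 = 97.84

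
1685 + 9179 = 10864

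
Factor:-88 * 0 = 0^1 =0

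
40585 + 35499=76084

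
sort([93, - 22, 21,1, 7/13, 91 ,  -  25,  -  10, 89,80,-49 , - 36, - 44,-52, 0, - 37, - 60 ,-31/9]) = [  -  60 , - 52 ,-49 , - 44 , - 37, - 36,  -  25, - 22,-10 , -31/9, 0 , 7/13,1,21,80, 89, 91,93]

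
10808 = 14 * 772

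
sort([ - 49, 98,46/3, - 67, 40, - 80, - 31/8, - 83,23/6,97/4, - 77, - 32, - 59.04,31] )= [ - 83, - 80, - 77,  -  67,-59.04 ,  -  49, - 32, - 31/8 , 23/6, 46/3,97/4 , 31, 40,98] 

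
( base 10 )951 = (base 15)436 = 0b1110110111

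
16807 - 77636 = -60829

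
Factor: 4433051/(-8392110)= -2^( - 1 )* 3^(-1)*5^( - 1 )*7^1*19^(  -  1)*673^1*941^1*14723^( - 1 )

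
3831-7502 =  - 3671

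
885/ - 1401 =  - 295/467 = - 0.63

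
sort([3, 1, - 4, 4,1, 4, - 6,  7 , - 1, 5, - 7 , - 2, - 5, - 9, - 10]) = [- 10, - 9, - 7, - 6, - 5,-4, - 2, - 1, 1, 1,3, 4, 4, 5, 7 ]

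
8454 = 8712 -258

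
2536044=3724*681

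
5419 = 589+4830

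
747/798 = 249/266 = 0.94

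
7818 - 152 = 7666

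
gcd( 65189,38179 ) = 73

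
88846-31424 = 57422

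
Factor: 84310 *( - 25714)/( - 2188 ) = 541986835/547  =  5^1 *13^1*23^1*43^1 * 547^( - 1) * 8431^1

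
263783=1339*197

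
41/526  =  41/526 = 0.08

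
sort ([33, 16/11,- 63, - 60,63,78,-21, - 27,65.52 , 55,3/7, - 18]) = [ - 63, - 60, - 27,-21, - 18, 3/7,16/11,33,55,63, 65.52, 78 ]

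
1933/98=19 +71/98 = 19.72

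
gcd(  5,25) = 5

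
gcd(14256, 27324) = 1188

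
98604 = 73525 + 25079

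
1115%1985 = 1115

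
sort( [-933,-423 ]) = [-933 ,-423]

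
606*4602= 2788812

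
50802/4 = 12700 + 1/2 =12700.50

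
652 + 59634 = 60286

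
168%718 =168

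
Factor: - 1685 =  -  5^1*337^1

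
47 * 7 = 329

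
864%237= 153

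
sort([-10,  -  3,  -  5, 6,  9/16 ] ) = [-10, - 5, - 3, 9/16,6 ]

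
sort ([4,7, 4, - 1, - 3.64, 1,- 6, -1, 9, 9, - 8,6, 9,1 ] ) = [ - 8, - 6, - 3.64, - 1 , - 1,1,1,4, 4, 6,7,9, 9,9]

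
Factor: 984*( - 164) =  - 161376 = - 2^5*3^1  *  41^2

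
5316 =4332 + 984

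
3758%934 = 22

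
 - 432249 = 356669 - 788918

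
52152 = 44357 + 7795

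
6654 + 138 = 6792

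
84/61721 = 84/61721 = 0.00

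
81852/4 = 20463 = 20463.00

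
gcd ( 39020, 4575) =5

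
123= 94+29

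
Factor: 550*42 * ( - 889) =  -20535900 = - 2^2*3^1 * 5^2*7^2 * 11^1 * 127^1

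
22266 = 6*3711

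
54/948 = 9/158 = 0.06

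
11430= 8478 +2952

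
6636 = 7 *948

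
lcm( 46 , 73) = 3358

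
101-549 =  - 448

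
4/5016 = 1/1254 = 0.00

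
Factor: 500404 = 2^2*125101^1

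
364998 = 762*479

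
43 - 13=30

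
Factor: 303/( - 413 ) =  - 3^1*7^( - 1)*59^( - 1 )*101^1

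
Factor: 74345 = 5^1*14869^1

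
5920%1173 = 55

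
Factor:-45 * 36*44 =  - 2^4 * 3^4 * 5^1*11^1=-71280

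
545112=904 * 603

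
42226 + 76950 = 119176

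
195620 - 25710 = 169910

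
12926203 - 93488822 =  -  80562619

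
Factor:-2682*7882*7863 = - 166220077212 = - 2^2 * 3^3*7^1*149^1*563^1 * 2621^1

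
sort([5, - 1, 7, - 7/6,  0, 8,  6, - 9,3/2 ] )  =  [ - 9 , - 7/6, - 1, 0, 3/2, 5,  6, 7, 8]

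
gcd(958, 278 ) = 2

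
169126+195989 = 365115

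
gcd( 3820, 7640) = 3820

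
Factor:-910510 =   -  2^1*5^1*83^1*1097^1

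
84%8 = 4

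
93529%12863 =3488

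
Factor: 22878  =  2^1 * 3^2*31^1*41^1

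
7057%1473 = 1165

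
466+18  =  484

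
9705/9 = 3235/3 = 1078.33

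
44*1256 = 55264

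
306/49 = 306/49 = 6.24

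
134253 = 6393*21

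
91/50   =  91/50 =1.82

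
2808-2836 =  - 28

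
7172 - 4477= 2695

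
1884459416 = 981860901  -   -902598515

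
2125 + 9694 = 11819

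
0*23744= 0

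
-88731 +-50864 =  - 139595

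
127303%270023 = 127303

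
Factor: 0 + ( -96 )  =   - 2^5*3^1 = - 96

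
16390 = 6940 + 9450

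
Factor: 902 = 2^1 * 11^1*41^1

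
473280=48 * 9860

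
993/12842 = 993/12842 = 0.08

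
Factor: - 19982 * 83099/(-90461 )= 1660484218/90461= 2^1*7^( -1 ) * 23^1*97^1*103^1*3613^1*12923^ ( - 1 ) 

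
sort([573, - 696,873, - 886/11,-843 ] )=[ - 843, -696, - 886/11,  573,873 ] 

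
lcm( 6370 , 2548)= 12740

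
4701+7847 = 12548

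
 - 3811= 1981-5792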